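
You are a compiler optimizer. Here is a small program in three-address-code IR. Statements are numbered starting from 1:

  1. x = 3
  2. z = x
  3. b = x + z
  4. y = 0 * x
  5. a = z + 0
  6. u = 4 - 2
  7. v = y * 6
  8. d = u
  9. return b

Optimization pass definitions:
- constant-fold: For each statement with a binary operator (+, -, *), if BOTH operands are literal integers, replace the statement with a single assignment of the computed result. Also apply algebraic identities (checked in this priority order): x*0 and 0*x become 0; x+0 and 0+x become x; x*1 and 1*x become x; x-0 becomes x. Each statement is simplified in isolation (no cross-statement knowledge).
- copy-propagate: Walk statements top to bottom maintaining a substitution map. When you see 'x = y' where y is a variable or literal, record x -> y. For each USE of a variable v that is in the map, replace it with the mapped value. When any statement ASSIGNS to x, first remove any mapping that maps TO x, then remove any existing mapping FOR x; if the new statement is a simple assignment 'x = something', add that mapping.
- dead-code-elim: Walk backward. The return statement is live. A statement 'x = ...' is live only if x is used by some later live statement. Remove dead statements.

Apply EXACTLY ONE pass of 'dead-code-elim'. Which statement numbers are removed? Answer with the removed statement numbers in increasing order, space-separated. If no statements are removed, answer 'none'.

Answer: 4 5 6 7 8

Derivation:
Backward liveness scan:
Stmt 1 'x = 3': KEEP (x is live); live-in = []
Stmt 2 'z = x': KEEP (z is live); live-in = ['x']
Stmt 3 'b = x + z': KEEP (b is live); live-in = ['x', 'z']
Stmt 4 'y = 0 * x': DEAD (y not in live set ['b'])
Stmt 5 'a = z + 0': DEAD (a not in live set ['b'])
Stmt 6 'u = 4 - 2': DEAD (u not in live set ['b'])
Stmt 7 'v = y * 6': DEAD (v not in live set ['b'])
Stmt 8 'd = u': DEAD (d not in live set ['b'])
Stmt 9 'return b': KEEP (return); live-in = ['b']
Removed statement numbers: [4, 5, 6, 7, 8]
Surviving IR:
  x = 3
  z = x
  b = x + z
  return b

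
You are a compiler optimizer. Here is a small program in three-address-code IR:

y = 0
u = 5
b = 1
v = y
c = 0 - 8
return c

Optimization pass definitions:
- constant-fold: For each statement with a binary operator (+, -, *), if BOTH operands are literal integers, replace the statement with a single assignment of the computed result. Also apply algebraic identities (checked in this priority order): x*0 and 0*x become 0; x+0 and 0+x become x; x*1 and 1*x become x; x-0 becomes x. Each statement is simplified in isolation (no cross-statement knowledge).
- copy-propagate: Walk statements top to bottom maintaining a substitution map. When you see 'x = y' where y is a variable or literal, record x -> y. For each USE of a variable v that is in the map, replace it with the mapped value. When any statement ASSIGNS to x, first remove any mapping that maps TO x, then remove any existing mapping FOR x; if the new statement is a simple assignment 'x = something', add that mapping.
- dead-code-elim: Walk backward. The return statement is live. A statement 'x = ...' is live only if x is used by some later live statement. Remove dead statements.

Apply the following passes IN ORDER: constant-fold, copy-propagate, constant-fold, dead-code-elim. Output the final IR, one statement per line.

Initial IR:
  y = 0
  u = 5
  b = 1
  v = y
  c = 0 - 8
  return c
After constant-fold (6 stmts):
  y = 0
  u = 5
  b = 1
  v = y
  c = -8
  return c
After copy-propagate (6 stmts):
  y = 0
  u = 5
  b = 1
  v = 0
  c = -8
  return -8
After constant-fold (6 stmts):
  y = 0
  u = 5
  b = 1
  v = 0
  c = -8
  return -8
After dead-code-elim (1 stmts):
  return -8

Answer: return -8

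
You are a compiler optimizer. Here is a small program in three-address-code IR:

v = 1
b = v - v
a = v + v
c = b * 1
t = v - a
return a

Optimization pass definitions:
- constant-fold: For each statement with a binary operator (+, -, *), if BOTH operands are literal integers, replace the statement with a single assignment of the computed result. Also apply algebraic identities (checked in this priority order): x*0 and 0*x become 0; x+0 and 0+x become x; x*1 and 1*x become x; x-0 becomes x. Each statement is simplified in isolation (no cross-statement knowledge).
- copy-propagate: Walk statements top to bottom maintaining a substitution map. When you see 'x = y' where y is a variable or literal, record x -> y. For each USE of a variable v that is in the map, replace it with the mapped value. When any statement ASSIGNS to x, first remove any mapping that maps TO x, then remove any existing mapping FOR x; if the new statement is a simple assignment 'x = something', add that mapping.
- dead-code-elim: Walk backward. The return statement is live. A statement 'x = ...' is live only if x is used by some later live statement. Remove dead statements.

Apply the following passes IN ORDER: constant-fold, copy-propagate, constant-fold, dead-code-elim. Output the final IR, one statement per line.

Initial IR:
  v = 1
  b = v - v
  a = v + v
  c = b * 1
  t = v - a
  return a
After constant-fold (6 stmts):
  v = 1
  b = v - v
  a = v + v
  c = b
  t = v - a
  return a
After copy-propagate (6 stmts):
  v = 1
  b = 1 - 1
  a = 1 + 1
  c = b
  t = 1 - a
  return a
After constant-fold (6 stmts):
  v = 1
  b = 0
  a = 2
  c = b
  t = 1 - a
  return a
After dead-code-elim (2 stmts):
  a = 2
  return a

Answer: a = 2
return a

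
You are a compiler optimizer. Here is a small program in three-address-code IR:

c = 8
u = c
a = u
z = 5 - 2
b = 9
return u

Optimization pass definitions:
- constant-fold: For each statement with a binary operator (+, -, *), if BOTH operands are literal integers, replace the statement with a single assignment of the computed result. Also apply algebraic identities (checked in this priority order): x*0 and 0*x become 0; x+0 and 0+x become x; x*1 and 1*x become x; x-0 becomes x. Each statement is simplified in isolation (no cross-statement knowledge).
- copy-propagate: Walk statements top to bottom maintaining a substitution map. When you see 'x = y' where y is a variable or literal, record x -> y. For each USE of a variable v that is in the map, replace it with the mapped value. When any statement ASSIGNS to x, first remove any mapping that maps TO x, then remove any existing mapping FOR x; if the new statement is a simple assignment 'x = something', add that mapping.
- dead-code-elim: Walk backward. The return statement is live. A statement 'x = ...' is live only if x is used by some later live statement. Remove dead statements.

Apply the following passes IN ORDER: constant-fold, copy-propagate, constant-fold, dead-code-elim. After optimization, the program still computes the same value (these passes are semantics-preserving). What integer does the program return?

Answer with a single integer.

Initial IR:
  c = 8
  u = c
  a = u
  z = 5 - 2
  b = 9
  return u
After constant-fold (6 stmts):
  c = 8
  u = c
  a = u
  z = 3
  b = 9
  return u
After copy-propagate (6 stmts):
  c = 8
  u = 8
  a = 8
  z = 3
  b = 9
  return 8
After constant-fold (6 stmts):
  c = 8
  u = 8
  a = 8
  z = 3
  b = 9
  return 8
After dead-code-elim (1 stmts):
  return 8
Evaluate:
  c = 8  =>  c = 8
  u = c  =>  u = 8
  a = u  =>  a = 8
  z = 5 - 2  =>  z = 3
  b = 9  =>  b = 9
  return u = 8

Answer: 8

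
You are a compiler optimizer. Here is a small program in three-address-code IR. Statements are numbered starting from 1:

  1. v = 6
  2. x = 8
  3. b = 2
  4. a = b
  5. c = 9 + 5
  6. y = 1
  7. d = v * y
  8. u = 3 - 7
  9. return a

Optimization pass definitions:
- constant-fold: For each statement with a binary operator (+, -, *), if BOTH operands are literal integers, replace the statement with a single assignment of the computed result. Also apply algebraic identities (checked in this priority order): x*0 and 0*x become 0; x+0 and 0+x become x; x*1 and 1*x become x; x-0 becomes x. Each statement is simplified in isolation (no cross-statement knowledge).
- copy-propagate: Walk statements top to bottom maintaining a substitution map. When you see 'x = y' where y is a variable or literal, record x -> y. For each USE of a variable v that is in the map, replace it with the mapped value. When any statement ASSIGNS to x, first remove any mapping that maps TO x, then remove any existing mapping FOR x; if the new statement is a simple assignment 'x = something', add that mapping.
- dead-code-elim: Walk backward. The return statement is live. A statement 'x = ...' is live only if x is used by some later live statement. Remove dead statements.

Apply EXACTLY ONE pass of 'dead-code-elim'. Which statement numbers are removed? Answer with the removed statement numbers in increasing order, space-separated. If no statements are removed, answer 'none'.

Answer: 1 2 5 6 7 8

Derivation:
Backward liveness scan:
Stmt 1 'v = 6': DEAD (v not in live set [])
Stmt 2 'x = 8': DEAD (x not in live set [])
Stmt 3 'b = 2': KEEP (b is live); live-in = []
Stmt 4 'a = b': KEEP (a is live); live-in = ['b']
Stmt 5 'c = 9 + 5': DEAD (c not in live set ['a'])
Stmt 6 'y = 1': DEAD (y not in live set ['a'])
Stmt 7 'd = v * y': DEAD (d not in live set ['a'])
Stmt 8 'u = 3 - 7': DEAD (u not in live set ['a'])
Stmt 9 'return a': KEEP (return); live-in = ['a']
Removed statement numbers: [1, 2, 5, 6, 7, 8]
Surviving IR:
  b = 2
  a = b
  return a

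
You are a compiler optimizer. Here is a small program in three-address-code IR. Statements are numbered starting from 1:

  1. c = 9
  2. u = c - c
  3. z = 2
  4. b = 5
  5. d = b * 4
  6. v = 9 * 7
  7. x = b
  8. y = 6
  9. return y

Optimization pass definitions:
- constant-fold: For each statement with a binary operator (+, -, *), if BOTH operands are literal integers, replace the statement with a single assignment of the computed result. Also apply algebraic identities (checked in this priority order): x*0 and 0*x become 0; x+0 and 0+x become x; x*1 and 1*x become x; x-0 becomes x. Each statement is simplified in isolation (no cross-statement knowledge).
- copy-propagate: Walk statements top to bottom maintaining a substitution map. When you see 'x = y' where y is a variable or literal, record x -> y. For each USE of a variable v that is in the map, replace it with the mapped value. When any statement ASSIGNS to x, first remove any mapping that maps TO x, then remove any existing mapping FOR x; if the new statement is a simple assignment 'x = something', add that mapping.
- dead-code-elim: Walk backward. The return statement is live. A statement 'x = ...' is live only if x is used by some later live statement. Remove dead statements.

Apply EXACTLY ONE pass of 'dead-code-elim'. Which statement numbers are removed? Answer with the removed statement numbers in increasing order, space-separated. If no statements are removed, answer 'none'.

Answer: 1 2 3 4 5 6 7

Derivation:
Backward liveness scan:
Stmt 1 'c = 9': DEAD (c not in live set [])
Stmt 2 'u = c - c': DEAD (u not in live set [])
Stmt 3 'z = 2': DEAD (z not in live set [])
Stmt 4 'b = 5': DEAD (b not in live set [])
Stmt 5 'd = b * 4': DEAD (d not in live set [])
Stmt 6 'v = 9 * 7': DEAD (v not in live set [])
Stmt 7 'x = b': DEAD (x not in live set [])
Stmt 8 'y = 6': KEEP (y is live); live-in = []
Stmt 9 'return y': KEEP (return); live-in = ['y']
Removed statement numbers: [1, 2, 3, 4, 5, 6, 7]
Surviving IR:
  y = 6
  return y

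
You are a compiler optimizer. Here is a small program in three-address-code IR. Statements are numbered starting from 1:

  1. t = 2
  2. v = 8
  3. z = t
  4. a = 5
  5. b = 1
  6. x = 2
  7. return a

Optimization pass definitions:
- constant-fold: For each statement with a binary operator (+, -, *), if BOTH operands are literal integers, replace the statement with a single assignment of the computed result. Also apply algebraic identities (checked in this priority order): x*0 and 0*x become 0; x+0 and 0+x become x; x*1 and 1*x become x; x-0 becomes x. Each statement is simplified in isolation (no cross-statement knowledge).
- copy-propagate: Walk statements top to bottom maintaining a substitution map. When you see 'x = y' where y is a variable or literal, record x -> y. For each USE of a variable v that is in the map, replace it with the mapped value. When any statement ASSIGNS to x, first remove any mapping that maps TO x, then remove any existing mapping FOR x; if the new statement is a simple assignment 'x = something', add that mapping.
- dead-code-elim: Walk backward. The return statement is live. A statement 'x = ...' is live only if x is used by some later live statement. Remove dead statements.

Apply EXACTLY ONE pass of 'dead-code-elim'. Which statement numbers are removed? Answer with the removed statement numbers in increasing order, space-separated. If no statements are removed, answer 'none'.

Answer: 1 2 3 5 6

Derivation:
Backward liveness scan:
Stmt 1 't = 2': DEAD (t not in live set [])
Stmt 2 'v = 8': DEAD (v not in live set [])
Stmt 3 'z = t': DEAD (z not in live set [])
Stmt 4 'a = 5': KEEP (a is live); live-in = []
Stmt 5 'b = 1': DEAD (b not in live set ['a'])
Stmt 6 'x = 2': DEAD (x not in live set ['a'])
Stmt 7 'return a': KEEP (return); live-in = ['a']
Removed statement numbers: [1, 2, 3, 5, 6]
Surviving IR:
  a = 5
  return a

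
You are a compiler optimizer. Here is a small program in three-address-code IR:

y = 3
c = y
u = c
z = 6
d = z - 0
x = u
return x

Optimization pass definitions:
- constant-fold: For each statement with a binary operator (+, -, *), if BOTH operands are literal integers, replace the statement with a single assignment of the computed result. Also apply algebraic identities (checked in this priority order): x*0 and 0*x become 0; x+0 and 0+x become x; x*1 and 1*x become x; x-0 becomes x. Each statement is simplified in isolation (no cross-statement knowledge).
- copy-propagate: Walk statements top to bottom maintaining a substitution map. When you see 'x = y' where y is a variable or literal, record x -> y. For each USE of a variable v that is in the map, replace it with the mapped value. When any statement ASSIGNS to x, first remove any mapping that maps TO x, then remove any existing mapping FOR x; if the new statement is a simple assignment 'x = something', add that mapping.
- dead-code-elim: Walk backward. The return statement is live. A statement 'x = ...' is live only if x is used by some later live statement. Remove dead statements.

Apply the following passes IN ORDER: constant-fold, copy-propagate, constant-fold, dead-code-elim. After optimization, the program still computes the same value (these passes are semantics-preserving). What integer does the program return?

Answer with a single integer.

Initial IR:
  y = 3
  c = y
  u = c
  z = 6
  d = z - 0
  x = u
  return x
After constant-fold (7 stmts):
  y = 3
  c = y
  u = c
  z = 6
  d = z
  x = u
  return x
After copy-propagate (7 stmts):
  y = 3
  c = 3
  u = 3
  z = 6
  d = 6
  x = 3
  return 3
After constant-fold (7 stmts):
  y = 3
  c = 3
  u = 3
  z = 6
  d = 6
  x = 3
  return 3
After dead-code-elim (1 stmts):
  return 3
Evaluate:
  y = 3  =>  y = 3
  c = y  =>  c = 3
  u = c  =>  u = 3
  z = 6  =>  z = 6
  d = z - 0  =>  d = 6
  x = u  =>  x = 3
  return x = 3

Answer: 3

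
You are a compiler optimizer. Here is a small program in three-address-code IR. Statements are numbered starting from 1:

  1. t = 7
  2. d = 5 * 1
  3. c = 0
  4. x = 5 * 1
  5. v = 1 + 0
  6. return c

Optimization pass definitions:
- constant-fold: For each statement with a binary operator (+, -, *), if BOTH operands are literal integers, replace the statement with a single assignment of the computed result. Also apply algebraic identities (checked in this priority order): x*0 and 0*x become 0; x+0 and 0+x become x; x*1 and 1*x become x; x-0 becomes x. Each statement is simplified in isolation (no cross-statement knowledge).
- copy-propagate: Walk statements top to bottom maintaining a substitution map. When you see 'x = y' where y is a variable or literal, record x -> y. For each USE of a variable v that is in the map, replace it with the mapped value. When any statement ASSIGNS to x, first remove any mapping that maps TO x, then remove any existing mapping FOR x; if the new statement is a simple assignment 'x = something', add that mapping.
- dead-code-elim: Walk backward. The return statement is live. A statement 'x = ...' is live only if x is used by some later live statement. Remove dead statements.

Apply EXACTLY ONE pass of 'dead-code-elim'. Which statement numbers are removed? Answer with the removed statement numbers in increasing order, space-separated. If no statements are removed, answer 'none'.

Answer: 1 2 4 5

Derivation:
Backward liveness scan:
Stmt 1 't = 7': DEAD (t not in live set [])
Stmt 2 'd = 5 * 1': DEAD (d not in live set [])
Stmt 3 'c = 0': KEEP (c is live); live-in = []
Stmt 4 'x = 5 * 1': DEAD (x not in live set ['c'])
Stmt 5 'v = 1 + 0': DEAD (v not in live set ['c'])
Stmt 6 'return c': KEEP (return); live-in = ['c']
Removed statement numbers: [1, 2, 4, 5]
Surviving IR:
  c = 0
  return c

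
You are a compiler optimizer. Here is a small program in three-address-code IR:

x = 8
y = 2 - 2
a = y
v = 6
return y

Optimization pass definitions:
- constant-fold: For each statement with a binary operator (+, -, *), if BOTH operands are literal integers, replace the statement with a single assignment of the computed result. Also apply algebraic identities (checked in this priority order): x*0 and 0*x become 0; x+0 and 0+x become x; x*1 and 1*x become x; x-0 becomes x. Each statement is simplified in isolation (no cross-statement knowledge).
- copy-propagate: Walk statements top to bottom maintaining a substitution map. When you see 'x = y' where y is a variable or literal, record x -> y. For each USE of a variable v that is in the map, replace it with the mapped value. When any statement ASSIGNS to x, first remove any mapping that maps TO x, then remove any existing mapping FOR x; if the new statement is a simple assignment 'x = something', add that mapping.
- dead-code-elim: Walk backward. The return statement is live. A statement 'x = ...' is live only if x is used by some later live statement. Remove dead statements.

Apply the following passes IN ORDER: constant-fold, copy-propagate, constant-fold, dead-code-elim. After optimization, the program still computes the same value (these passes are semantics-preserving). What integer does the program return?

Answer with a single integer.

Initial IR:
  x = 8
  y = 2 - 2
  a = y
  v = 6
  return y
After constant-fold (5 stmts):
  x = 8
  y = 0
  a = y
  v = 6
  return y
After copy-propagate (5 stmts):
  x = 8
  y = 0
  a = 0
  v = 6
  return 0
After constant-fold (5 stmts):
  x = 8
  y = 0
  a = 0
  v = 6
  return 0
After dead-code-elim (1 stmts):
  return 0
Evaluate:
  x = 8  =>  x = 8
  y = 2 - 2  =>  y = 0
  a = y  =>  a = 0
  v = 6  =>  v = 6
  return y = 0

Answer: 0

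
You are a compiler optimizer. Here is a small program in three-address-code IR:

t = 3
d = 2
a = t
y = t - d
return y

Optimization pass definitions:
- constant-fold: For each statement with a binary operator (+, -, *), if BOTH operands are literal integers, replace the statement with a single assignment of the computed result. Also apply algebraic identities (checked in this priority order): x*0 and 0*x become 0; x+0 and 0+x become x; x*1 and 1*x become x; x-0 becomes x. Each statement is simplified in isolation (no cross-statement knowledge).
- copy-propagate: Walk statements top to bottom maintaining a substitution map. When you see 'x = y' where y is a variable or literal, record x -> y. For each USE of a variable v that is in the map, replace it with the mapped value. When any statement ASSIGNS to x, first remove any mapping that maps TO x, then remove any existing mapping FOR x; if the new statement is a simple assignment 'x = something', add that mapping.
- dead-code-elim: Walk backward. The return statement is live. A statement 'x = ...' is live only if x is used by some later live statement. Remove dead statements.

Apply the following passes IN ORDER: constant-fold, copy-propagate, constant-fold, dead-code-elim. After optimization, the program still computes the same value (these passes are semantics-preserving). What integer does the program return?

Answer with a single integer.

Answer: 1

Derivation:
Initial IR:
  t = 3
  d = 2
  a = t
  y = t - d
  return y
After constant-fold (5 stmts):
  t = 3
  d = 2
  a = t
  y = t - d
  return y
After copy-propagate (5 stmts):
  t = 3
  d = 2
  a = 3
  y = 3 - 2
  return y
After constant-fold (5 stmts):
  t = 3
  d = 2
  a = 3
  y = 1
  return y
After dead-code-elim (2 stmts):
  y = 1
  return y
Evaluate:
  t = 3  =>  t = 3
  d = 2  =>  d = 2
  a = t  =>  a = 3
  y = t - d  =>  y = 1
  return y = 1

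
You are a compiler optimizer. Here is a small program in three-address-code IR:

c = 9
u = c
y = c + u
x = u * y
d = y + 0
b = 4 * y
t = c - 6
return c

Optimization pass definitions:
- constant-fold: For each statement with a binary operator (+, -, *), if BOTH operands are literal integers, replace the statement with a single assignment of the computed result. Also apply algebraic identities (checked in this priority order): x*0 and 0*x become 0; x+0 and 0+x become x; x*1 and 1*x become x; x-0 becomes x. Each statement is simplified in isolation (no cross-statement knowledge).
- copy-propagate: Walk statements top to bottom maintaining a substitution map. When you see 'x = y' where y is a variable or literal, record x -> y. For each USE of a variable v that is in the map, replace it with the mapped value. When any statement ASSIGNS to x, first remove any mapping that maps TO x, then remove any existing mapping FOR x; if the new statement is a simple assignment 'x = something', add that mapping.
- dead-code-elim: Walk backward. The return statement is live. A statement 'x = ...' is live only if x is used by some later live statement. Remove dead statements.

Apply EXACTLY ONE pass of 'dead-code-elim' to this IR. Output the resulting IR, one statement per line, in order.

Applying dead-code-elim statement-by-statement:
  [8] return c  -> KEEP (return); live=['c']
  [7] t = c - 6  -> DEAD (t not live)
  [6] b = 4 * y  -> DEAD (b not live)
  [5] d = y + 0  -> DEAD (d not live)
  [4] x = u * y  -> DEAD (x not live)
  [3] y = c + u  -> DEAD (y not live)
  [2] u = c  -> DEAD (u not live)
  [1] c = 9  -> KEEP; live=[]
Result (2 stmts):
  c = 9
  return c

Answer: c = 9
return c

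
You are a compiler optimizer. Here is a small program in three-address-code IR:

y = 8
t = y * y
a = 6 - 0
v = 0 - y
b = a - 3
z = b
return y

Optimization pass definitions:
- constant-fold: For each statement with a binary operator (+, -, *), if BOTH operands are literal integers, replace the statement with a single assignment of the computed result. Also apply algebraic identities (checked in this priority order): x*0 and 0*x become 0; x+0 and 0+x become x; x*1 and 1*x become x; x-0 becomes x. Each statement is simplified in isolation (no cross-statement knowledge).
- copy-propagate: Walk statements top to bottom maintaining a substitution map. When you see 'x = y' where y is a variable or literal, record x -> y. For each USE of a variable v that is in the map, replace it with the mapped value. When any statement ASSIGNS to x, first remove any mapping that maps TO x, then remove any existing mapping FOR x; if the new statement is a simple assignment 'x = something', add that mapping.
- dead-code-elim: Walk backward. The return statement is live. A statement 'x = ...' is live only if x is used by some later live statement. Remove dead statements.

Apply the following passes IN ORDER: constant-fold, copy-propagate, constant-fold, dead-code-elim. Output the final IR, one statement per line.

Initial IR:
  y = 8
  t = y * y
  a = 6 - 0
  v = 0 - y
  b = a - 3
  z = b
  return y
After constant-fold (7 stmts):
  y = 8
  t = y * y
  a = 6
  v = 0 - y
  b = a - 3
  z = b
  return y
After copy-propagate (7 stmts):
  y = 8
  t = 8 * 8
  a = 6
  v = 0 - 8
  b = 6 - 3
  z = b
  return 8
After constant-fold (7 stmts):
  y = 8
  t = 64
  a = 6
  v = -8
  b = 3
  z = b
  return 8
After dead-code-elim (1 stmts):
  return 8

Answer: return 8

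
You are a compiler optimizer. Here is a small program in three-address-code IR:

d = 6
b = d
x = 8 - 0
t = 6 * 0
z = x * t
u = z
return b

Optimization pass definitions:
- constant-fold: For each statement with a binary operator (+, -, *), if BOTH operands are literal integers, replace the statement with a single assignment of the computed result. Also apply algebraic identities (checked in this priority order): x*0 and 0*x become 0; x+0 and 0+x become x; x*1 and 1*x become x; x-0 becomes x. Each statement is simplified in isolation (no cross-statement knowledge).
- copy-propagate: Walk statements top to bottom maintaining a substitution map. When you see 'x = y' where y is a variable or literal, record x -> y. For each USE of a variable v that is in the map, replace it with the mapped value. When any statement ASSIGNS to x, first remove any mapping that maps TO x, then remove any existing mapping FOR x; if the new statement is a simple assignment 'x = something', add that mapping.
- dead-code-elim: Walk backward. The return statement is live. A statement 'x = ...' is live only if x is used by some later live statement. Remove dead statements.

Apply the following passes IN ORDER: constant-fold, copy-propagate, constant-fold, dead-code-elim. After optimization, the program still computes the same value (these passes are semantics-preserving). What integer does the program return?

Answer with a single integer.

Initial IR:
  d = 6
  b = d
  x = 8 - 0
  t = 6 * 0
  z = x * t
  u = z
  return b
After constant-fold (7 stmts):
  d = 6
  b = d
  x = 8
  t = 0
  z = x * t
  u = z
  return b
After copy-propagate (7 stmts):
  d = 6
  b = 6
  x = 8
  t = 0
  z = 8 * 0
  u = z
  return 6
After constant-fold (7 stmts):
  d = 6
  b = 6
  x = 8
  t = 0
  z = 0
  u = z
  return 6
After dead-code-elim (1 stmts):
  return 6
Evaluate:
  d = 6  =>  d = 6
  b = d  =>  b = 6
  x = 8 - 0  =>  x = 8
  t = 6 * 0  =>  t = 0
  z = x * t  =>  z = 0
  u = z  =>  u = 0
  return b = 6

Answer: 6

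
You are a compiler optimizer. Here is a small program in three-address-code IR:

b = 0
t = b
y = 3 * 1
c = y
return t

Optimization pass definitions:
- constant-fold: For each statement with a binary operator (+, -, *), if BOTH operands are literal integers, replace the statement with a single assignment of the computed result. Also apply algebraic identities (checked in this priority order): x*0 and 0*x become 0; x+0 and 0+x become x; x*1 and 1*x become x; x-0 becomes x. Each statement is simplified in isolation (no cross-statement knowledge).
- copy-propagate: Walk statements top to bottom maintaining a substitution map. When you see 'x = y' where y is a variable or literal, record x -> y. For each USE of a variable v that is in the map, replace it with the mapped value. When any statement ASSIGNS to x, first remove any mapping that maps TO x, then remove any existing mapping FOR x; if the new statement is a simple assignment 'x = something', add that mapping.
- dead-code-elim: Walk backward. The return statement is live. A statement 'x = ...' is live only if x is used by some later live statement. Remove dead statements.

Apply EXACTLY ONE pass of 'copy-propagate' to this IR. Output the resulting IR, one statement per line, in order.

Answer: b = 0
t = 0
y = 3 * 1
c = y
return 0

Derivation:
Applying copy-propagate statement-by-statement:
  [1] b = 0  (unchanged)
  [2] t = b  -> t = 0
  [3] y = 3 * 1  (unchanged)
  [4] c = y  (unchanged)
  [5] return t  -> return 0
Result (5 stmts):
  b = 0
  t = 0
  y = 3 * 1
  c = y
  return 0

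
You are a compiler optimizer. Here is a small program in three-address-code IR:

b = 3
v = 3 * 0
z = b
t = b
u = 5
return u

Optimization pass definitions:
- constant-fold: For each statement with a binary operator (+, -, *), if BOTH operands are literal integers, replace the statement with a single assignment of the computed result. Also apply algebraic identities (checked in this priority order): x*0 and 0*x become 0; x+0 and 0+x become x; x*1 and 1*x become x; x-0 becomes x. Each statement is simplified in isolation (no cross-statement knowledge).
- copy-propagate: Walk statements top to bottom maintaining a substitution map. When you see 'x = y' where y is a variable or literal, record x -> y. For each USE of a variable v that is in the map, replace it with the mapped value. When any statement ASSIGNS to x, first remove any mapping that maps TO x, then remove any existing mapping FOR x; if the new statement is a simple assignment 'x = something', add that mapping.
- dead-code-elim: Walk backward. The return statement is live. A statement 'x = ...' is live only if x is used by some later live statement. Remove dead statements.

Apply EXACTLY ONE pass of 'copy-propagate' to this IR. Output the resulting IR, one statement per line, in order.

Applying copy-propagate statement-by-statement:
  [1] b = 3  (unchanged)
  [2] v = 3 * 0  (unchanged)
  [3] z = b  -> z = 3
  [4] t = b  -> t = 3
  [5] u = 5  (unchanged)
  [6] return u  -> return 5
Result (6 stmts):
  b = 3
  v = 3 * 0
  z = 3
  t = 3
  u = 5
  return 5

Answer: b = 3
v = 3 * 0
z = 3
t = 3
u = 5
return 5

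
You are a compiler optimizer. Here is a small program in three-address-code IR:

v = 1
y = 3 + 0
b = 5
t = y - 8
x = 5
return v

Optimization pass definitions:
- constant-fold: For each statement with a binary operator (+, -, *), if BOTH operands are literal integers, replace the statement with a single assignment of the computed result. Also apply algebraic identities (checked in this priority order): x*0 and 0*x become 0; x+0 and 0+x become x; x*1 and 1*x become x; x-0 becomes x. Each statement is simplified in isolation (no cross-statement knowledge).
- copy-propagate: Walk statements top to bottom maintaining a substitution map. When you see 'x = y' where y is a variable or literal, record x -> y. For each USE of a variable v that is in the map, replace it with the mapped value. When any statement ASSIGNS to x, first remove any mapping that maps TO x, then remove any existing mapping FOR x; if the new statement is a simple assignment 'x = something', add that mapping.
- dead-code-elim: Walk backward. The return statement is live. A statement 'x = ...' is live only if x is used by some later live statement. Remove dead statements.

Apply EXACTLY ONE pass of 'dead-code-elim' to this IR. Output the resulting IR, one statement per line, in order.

Answer: v = 1
return v

Derivation:
Applying dead-code-elim statement-by-statement:
  [6] return v  -> KEEP (return); live=['v']
  [5] x = 5  -> DEAD (x not live)
  [4] t = y - 8  -> DEAD (t not live)
  [3] b = 5  -> DEAD (b not live)
  [2] y = 3 + 0  -> DEAD (y not live)
  [1] v = 1  -> KEEP; live=[]
Result (2 stmts):
  v = 1
  return v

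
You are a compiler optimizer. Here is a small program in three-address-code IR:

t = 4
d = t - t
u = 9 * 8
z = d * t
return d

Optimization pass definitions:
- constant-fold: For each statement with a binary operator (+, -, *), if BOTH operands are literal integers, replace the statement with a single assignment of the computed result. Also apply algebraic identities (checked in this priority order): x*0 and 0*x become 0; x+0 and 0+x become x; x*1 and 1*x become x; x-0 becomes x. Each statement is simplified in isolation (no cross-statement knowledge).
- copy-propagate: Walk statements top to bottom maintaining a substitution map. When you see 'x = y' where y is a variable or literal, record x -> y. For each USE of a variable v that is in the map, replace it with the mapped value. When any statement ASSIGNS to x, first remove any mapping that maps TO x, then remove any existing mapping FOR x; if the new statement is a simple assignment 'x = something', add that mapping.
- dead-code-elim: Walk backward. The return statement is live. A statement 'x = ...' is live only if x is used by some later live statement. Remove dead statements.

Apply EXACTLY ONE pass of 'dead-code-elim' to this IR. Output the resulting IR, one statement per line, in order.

Answer: t = 4
d = t - t
return d

Derivation:
Applying dead-code-elim statement-by-statement:
  [5] return d  -> KEEP (return); live=['d']
  [4] z = d * t  -> DEAD (z not live)
  [3] u = 9 * 8  -> DEAD (u not live)
  [2] d = t - t  -> KEEP; live=['t']
  [1] t = 4  -> KEEP; live=[]
Result (3 stmts):
  t = 4
  d = t - t
  return d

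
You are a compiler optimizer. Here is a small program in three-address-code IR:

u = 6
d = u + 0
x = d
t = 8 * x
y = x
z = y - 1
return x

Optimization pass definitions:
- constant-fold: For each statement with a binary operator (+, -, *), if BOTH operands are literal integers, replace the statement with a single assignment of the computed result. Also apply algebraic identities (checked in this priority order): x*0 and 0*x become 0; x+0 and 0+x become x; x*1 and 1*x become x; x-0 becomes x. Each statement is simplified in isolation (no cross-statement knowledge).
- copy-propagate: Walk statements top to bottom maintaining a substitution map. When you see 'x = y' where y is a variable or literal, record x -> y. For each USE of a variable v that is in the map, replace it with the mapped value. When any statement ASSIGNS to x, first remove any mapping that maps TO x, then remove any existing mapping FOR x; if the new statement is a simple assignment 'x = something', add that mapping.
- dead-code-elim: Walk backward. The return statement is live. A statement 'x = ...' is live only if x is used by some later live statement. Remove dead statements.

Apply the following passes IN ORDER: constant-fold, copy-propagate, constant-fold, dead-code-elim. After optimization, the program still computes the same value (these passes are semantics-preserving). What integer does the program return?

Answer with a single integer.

Initial IR:
  u = 6
  d = u + 0
  x = d
  t = 8 * x
  y = x
  z = y - 1
  return x
After constant-fold (7 stmts):
  u = 6
  d = u
  x = d
  t = 8 * x
  y = x
  z = y - 1
  return x
After copy-propagate (7 stmts):
  u = 6
  d = 6
  x = 6
  t = 8 * 6
  y = 6
  z = 6 - 1
  return 6
After constant-fold (7 stmts):
  u = 6
  d = 6
  x = 6
  t = 48
  y = 6
  z = 5
  return 6
After dead-code-elim (1 stmts):
  return 6
Evaluate:
  u = 6  =>  u = 6
  d = u + 0  =>  d = 6
  x = d  =>  x = 6
  t = 8 * x  =>  t = 48
  y = x  =>  y = 6
  z = y - 1  =>  z = 5
  return x = 6

Answer: 6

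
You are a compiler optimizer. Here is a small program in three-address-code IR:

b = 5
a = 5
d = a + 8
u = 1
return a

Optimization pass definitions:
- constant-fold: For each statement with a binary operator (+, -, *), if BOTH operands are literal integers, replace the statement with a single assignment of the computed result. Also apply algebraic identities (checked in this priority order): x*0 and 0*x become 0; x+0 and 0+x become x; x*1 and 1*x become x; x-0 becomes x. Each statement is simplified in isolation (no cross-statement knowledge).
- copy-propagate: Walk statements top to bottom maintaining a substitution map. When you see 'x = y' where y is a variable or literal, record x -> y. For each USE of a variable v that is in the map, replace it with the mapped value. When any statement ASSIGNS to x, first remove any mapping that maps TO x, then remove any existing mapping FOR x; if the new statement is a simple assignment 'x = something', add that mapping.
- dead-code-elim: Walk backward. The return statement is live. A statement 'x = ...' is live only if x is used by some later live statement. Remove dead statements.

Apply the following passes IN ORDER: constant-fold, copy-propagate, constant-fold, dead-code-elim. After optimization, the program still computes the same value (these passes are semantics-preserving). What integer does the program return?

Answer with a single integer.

Initial IR:
  b = 5
  a = 5
  d = a + 8
  u = 1
  return a
After constant-fold (5 stmts):
  b = 5
  a = 5
  d = a + 8
  u = 1
  return a
After copy-propagate (5 stmts):
  b = 5
  a = 5
  d = 5 + 8
  u = 1
  return 5
After constant-fold (5 stmts):
  b = 5
  a = 5
  d = 13
  u = 1
  return 5
After dead-code-elim (1 stmts):
  return 5
Evaluate:
  b = 5  =>  b = 5
  a = 5  =>  a = 5
  d = a + 8  =>  d = 13
  u = 1  =>  u = 1
  return a = 5

Answer: 5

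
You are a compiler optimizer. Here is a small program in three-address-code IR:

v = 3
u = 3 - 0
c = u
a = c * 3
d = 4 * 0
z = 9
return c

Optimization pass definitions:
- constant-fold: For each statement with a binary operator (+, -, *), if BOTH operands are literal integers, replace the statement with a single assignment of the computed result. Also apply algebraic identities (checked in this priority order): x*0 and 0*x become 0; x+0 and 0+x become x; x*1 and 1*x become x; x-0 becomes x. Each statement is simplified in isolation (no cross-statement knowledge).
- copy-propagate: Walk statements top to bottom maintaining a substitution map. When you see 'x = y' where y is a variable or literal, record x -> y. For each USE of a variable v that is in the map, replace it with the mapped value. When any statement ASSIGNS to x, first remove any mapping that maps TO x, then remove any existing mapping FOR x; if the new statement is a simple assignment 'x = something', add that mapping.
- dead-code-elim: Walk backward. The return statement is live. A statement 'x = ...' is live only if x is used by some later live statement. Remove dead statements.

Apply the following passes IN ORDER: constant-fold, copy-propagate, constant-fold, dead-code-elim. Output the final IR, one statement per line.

Answer: return 3

Derivation:
Initial IR:
  v = 3
  u = 3 - 0
  c = u
  a = c * 3
  d = 4 * 0
  z = 9
  return c
After constant-fold (7 stmts):
  v = 3
  u = 3
  c = u
  a = c * 3
  d = 0
  z = 9
  return c
After copy-propagate (7 stmts):
  v = 3
  u = 3
  c = 3
  a = 3 * 3
  d = 0
  z = 9
  return 3
After constant-fold (7 stmts):
  v = 3
  u = 3
  c = 3
  a = 9
  d = 0
  z = 9
  return 3
After dead-code-elim (1 stmts):
  return 3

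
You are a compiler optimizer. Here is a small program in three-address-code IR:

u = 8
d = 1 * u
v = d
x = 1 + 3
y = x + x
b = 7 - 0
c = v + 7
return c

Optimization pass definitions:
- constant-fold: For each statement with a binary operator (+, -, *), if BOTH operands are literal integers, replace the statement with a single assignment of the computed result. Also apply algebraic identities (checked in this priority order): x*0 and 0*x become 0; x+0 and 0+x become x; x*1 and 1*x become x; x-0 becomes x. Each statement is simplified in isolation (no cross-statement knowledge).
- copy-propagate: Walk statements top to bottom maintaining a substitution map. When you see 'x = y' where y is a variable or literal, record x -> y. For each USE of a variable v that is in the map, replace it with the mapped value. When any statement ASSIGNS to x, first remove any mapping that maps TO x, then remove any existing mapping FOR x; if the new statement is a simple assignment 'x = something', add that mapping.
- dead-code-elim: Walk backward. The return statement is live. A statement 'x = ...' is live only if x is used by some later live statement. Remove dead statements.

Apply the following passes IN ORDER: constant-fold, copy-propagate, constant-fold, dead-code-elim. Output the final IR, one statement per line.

Initial IR:
  u = 8
  d = 1 * u
  v = d
  x = 1 + 3
  y = x + x
  b = 7 - 0
  c = v + 7
  return c
After constant-fold (8 stmts):
  u = 8
  d = u
  v = d
  x = 4
  y = x + x
  b = 7
  c = v + 7
  return c
After copy-propagate (8 stmts):
  u = 8
  d = 8
  v = 8
  x = 4
  y = 4 + 4
  b = 7
  c = 8 + 7
  return c
After constant-fold (8 stmts):
  u = 8
  d = 8
  v = 8
  x = 4
  y = 8
  b = 7
  c = 15
  return c
After dead-code-elim (2 stmts):
  c = 15
  return c

Answer: c = 15
return c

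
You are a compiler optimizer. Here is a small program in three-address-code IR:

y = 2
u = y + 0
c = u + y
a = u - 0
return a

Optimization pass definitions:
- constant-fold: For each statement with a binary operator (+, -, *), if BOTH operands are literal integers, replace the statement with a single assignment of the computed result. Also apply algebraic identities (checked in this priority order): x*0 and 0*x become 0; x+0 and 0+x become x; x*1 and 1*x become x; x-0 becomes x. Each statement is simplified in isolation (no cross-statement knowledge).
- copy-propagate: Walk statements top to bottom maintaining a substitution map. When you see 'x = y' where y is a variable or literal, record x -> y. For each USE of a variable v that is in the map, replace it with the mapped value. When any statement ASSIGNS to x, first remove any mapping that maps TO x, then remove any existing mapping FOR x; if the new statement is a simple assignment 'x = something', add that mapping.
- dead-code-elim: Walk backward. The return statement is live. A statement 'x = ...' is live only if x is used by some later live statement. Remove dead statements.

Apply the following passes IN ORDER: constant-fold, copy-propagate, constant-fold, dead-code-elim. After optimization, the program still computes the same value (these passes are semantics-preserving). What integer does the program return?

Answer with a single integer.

Answer: 2

Derivation:
Initial IR:
  y = 2
  u = y + 0
  c = u + y
  a = u - 0
  return a
After constant-fold (5 stmts):
  y = 2
  u = y
  c = u + y
  a = u
  return a
After copy-propagate (5 stmts):
  y = 2
  u = 2
  c = 2 + 2
  a = 2
  return 2
After constant-fold (5 stmts):
  y = 2
  u = 2
  c = 4
  a = 2
  return 2
After dead-code-elim (1 stmts):
  return 2
Evaluate:
  y = 2  =>  y = 2
  u = y + 0  =>  u = 2
  c = u + y  =>  c = 4
  a = u - 0  =>  a = 2
  return a = 2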